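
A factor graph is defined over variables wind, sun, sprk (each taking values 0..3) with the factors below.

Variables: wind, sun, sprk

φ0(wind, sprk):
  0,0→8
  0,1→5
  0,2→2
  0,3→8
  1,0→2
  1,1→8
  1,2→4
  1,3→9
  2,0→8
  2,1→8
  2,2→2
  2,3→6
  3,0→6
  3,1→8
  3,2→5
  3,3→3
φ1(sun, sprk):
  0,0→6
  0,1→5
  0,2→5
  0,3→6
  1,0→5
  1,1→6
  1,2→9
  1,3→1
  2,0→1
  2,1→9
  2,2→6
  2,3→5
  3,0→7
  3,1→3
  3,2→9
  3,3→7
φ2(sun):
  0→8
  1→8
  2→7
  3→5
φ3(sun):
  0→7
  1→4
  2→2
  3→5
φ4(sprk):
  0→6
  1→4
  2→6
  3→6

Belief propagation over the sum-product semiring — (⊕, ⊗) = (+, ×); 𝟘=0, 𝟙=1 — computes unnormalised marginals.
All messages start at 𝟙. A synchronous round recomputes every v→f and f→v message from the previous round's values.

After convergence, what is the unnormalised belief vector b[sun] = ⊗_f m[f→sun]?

init: all messages = 𝟙 over 4 values
r1 m[φ0→wind] = [23, 23, 24, 22]
r1 m[φ0→sprk] = [24, 29, 13, 26]
r1 m[φ1→sun] = [22, 21, 21, 26]
r1 m[φ1→sprk] = [19, 23, 29, 19]
r1 m[φ2→sun] = [8, 8, 7, 5]
r1 m[φ3→sun] = [7, 4, 2, 5]
r1 m[φ4→sprk] = [6, 4, 6, 6]
r1 m[wind→φ0] = [1, 1, 1, 1]
r1 m[sun→φ1] = [1, 1, 1, 1]
r1 m[sun→φ2] = [1, 1, 1, 1]
r1 m[sun→φ3] = [1, 1, 1, 1]
r1 m[sprk→φ0] = [1, 1, 1, 1]
r1 m[sprk→φ1] = [1, 1, 1, 1]
r1 m[sprk→φ4] = [1, 1, 1, 1]
r2 m[φ0→wind] = [23, 23, 24, 22]
r2 m[φ0→sprk] = [24, 29, 13, 26]
r2 m[φ1→sun] = [22, 21, 21, 26]
r2 m[φ1→sprk] = [19, 23, 29, 19]
r2 m[φ2→sun] = [8, 8, 7, 5]
r2 m[φ3→sun] = [7, 4, 2, 5]
r2 m[φ4→sprk] = [6, 4, 6, 6]
r2 m[wind→φ0] = [1, 1, 1, 1]
r2 m[sun→φ1] = [56, 32, 14, 25]
r2 m[sun→φ2] = [154, 84, 42, 130]
r2 m[sun→φ3] = [176, 168, 147, 130]
r2 m[sprk→φ0] = [114, 92, 174, 114]
r2 m[sprk→φ1] = [144, 116, 78, 156]
r2 m[sprk→φ4] = [456, 667, 377, 494]
r3 m[φ0→wind] = [2632, 2686, 2680, 2632]
r3 m[φ0→sprk] = [24, 29, 13, 26]
r3 m[φ1→sun] = [2770, 2274, 2436, 3150]
r3 m[φ1→sprk] = [685, 673, 877, 613]
r3 m[φ2→sun] = [8, 8, 7, 5]
r3 m[φ3→sun] = [7, 4, 2, 5]
r3 m[φ4→sprk] = [6, 4, 6, 6]
r3 m[wind→φ0] = [1, 1, 1, 1]
r3 m[sun→φ1] = [56, 32, 14, 25]
r3 m[sun→φ2] = [154, 84, 42, 130]
r3 m[sun→φ3] = [176, 168, 147, 130]
r3 m[sprk→φ0] = [114, 92, 174, 114]
r3 m[sprk→φ1] = [144, 116, 78, 156]
r3 m[sprk→φ4] = [456, 667, 377, 494]
r4 m[φ0→wind] = [2632, 2686, 2680, 2632]
r4 m[φ0→sprk] = [24, 29, 13, 26]
r4 m[φ1→sun] = [2770, 2274, 2436, 3150]
r4 m[φ1→sprk] = [685, 673, 877, 613]
r4 m[φ2→sun] = [8, 8, 7, 5]
r4 m[φ3→sun] = [7, 4, 2, 5]
r4 m[φ4→sprk] = [6, 4, 6, 6]
r4 m[wind→φ0] = [1, 1, 1, 1]
r4 m[sun→φ1] = [56, 32, 14, 25]
r4 m[sun→φ2] = [19390, 9096, 4872, 15750]
r4 m[sun→φ3] = [22160, 18192, 17052, 15750]
r4 m[sprk→φ0] = [4110, 2692, 5262, 3678]
r4 m[sprk→φ1] = [144, 116, 78, 156]
r4 m[sprk→φ4] = [16440, 19517, 11401, 15938]
r5 m[φ0→wind] = [86288, 83906, 87008, 83540]
r5 m[φ0→sprk] = [24, 29, 13, 26]
r5 m[φ1→sun] = [2770, 2274, 2436, 3150]
r5 m[φ1→sprk] = [685, 673, 877, 613]
r5 m[φ2→sun] = [8, 8, 7, 5]
r5 m[φ3→sun] = [7, 4, 2, 5]
r5 m[φ4→sprk] = [6, 4, 6, 6]
r5 m[wind→φ0] = [1, 1, 1, 1]
r5 m[sun→φ1] = [56, 32, 14, 25]
r5 m[sun→φ2] = [19390, 9096, 4872, 15750]
r5 m[sun→φ3] = [22160, 18192, 17052, 15750]
r5 m[sprk→φ0] = [4110, 2692, 5262, 3678]
r5 m[sprk→φ1] = [144, 116, 78, 156]
r5 m[sprk→φ4] = [16440, 19517, 11401, 15938]
r6 m[φ0→wind] = [86288, 83906, 87008, 83540]
r6 m[φ0→sprk] = [24, 29, 13, 26]
r6 m[φ1→sun] = [2770, 2274, 2436, 3150]
r6 m[φ1→sprk] = [685, 673, 877, 613]
r6 m[φ2→sun] = [8, 8, 7, 5]
r6 m[φ3→sun] = [7, 4, 2, 5]
r6 m[φ4→sprk] = [6, 4, 6, 6]
r6 m[wind→φ0] = [1, 1, 1, 1]
r6 m[sun→φ1] = [56, 32, 14, 25]
r6 m[sun→φ2] = [19390, 9096, 4872, 15750]
r6 m[sun→φ3] = [22160, 18192, 17052, 15750]
r6 m[sprk→φ0] = [4110, 2692, 5262, 3678]
r6 m[sprk→φ1] = [144, 116, 78, 156]
r6 m[sprk→φ4] = [16440, 19517, 11401, 15938]
fixed point reached at round 6
b[sun] = ⊗ incoming = [155120, 72768, 34104, 78750]

b[sun] = [155120, 72768, 34104, 78750]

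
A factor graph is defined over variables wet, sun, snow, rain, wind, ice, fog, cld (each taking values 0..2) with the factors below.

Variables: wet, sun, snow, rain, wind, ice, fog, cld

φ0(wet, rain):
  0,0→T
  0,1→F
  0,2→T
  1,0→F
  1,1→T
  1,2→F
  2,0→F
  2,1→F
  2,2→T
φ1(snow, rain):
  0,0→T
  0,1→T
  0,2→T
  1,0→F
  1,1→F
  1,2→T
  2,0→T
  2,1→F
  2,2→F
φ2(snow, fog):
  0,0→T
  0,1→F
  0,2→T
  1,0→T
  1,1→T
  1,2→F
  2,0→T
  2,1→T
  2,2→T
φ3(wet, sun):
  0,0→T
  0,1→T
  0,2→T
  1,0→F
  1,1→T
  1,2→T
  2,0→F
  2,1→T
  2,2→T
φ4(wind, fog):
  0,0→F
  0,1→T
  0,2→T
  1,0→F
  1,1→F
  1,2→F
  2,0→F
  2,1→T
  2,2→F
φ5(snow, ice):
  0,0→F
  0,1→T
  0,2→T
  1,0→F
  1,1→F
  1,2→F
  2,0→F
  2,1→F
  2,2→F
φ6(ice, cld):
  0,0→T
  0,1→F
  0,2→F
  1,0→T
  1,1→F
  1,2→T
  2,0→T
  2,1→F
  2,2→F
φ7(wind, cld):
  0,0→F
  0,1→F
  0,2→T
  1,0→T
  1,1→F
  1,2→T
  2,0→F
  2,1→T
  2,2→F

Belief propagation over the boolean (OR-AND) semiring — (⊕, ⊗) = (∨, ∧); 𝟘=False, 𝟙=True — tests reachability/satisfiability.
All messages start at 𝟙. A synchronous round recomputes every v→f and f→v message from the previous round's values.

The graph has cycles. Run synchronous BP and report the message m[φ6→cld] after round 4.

message @ round 4 = [T, F, T]

init: all messages = 𝟙 over 3 values
r1 m[φ0→wet] = [T, T, T]
r1 m[φ0→rain] = [T, T, T]
r1 m[φ1→snow] = [T, T, T]
r1 m[φ1→rain] = [T, T, T]
r1 m[φ2→snow] = [T, T, T]
r1 m[φ2→fog] = [T, T, T]
r1 m[φ3→wet] = [T, T, T]
r1 m[φ3→sun] = [T, T, T]
r1 m[φ4→wind] = [T, F, T]
r1 m[φ4→fog] = [F, T, T]
r1 m[φ5→snow] = [T, F, F]
r1 m[φ5→ice] = [F, T, T]
r1 m[φ6→ice] = [T, T, T]
r1 m[φ6→cld] = [T, F, T]
r1 m[φ7→wind] = [T, T, T]
r1 m[φ7→cld] = [T, T, T]
r1 m[wet→φ0] = [T, T, T]
r1 m[wet→φ3] = [T, T, T]
r1 m[sun→φ3] = [T, T, T]
r1 m[snow→φ1] = [T, T, T]
r1 m[snow→φ2] = [T, T, T]
r1 m[snow→φ5] = [T, T, T]
r1 m[rain→φ0] = [T, T, T]
r1 m[rain→φ1] = [T, T, T]
r1 m[wind→φ4] = [T, T, T]
r1 m[wind→φ7] = [T, T, T]
r1 m[ice→φ5] = [T, T, T]
r1 m[ice→φ6] = [T, T, T]
r1 m[fog→φ2] = [T, T, T]
r1 m[fog→φ4] = [T, T, T]
r1 m[cld→φ6] = [T, T, T]
r1 m[cld→φ7] = [T, T, T]
r2 m[φ0→wet] = [T, T, T]
r2 m[φ0→rain] = [T, T, T]
r2 m[φ1→snow] = [T, T, T]
r2 m[φ1→rain] = [T, T, T]
r2 m[φ2→snow] = [T, T, T]
r2 m[φ2→fog] = [T, T, T]
r2 m[φ3→wet] = [T, T, T]
r2 m[φ3→sun] = [T, T, T]
r2 m[φ4→wind] = [T, F, T]
r2 m[φ4→fog] = [F, T, T]
r2 m[φ5→snow] = [T, F, F]
r2 m[φ5→ice] = [F, T, T]
r2 m[φ6→ice] = [T, T, T]
r2 m[φ6→cld] = [T, F, T]
r2 m[φ7→wind] = [T, T, T]
r2 m[φ7→cld] = [T, T, T]
r2 m[wet→φ0] = [T, T, T]
r2 m[wet→φ3] = [T, T, T]
r2 m[sun→φ3] = [T, T, T]
r2 m[snow→φ1] = [T, F, F]
r2 m[snow→φ2] = [T, F, F]
r2 m[snow→φ5] = [T, T, T]
r2 m[rain→φ0] = [T, T, T]
r2 m[rain→φ1] = [T, T, T]
r2 m[wind→φ4] = [T, T, T]
r2 m[wind→φ7] = [T, F, T]
r2 m[ice→φ5] = [T, T, T]
r2 m[ice→φ6] = [F, T, T]
r2 m[fog→φ2] = [F, T, T]
r2 m[fog→φ4] = [T, T, T]
r2 m[cld→φ6] = [T, T, T]
r2 m[cld→φ7] = [T, F, T]
r3 m[φ0→wet] = [T, T, T]
r3 m[φ0→rain] = [T, T, T]
r3 m[φ1→snow] = [T, T, T]
r3 m[φ1→rain] = [T, T, T]
r3 m[φ2→snow] = [T, T, T]
r3 m[φ2→fog] = [T, F, T]
r3 m[φ3→wet] = [T, T, T]
r3 m[φ3→sun] = [T, T, T]
r3 m[φ4→wind] = [T, F, T]
r3 m[φ4→fog] = [F, T, T]
r3 m[φ5→snow] = [T, F, F]
r3 m[φ5→ice] = [F, T, T]
r3 m[φ6→ice] = [T, T, T]
r3 m[φ6→cld] = [T, F, T]
r3 m[φ7→wind] = [T, T, F]
r3 m[φ7→cld] = [F, T, T]
r3 m[wet→φ0] = [T, T, T]
r3 m[wet→φ3] = [T, T, T]
r3 m[sun→φ3] = [T, T, T]
r3 m[snow→φ1] = [T, F, F]
r3 m[snow→φ2] = [T, F, F]
r3 m[snow→φ5] = [T, T, T]
r3 m[rain→φ0] = [T, T, T]
r3 m[rain→φ1] = [T, T, T]
r3 m[wind→φ4] = [T, T, T]
r3 m[wind→φ7] = [T, F, T]
r3 m[ice→φ5] = [T, T, T]
r3 m[ice→φ6] = [F, T, T]
r3 m[fog→φ2] = [F, T, T]
r3 m[fog→φ4] = [T, T, T]
r3 m[cld→φ6] = [T, T, T]
r3 m[cld→φ7] = [T, F, T]
r4 m[φ0→wet] = [T, T, T]
r4 m[φ0→rain] = [T, T, T]
r4 m[φ1→snow] = [T, T, T]
r4 m[φ1→rain] = [T, T, T]
r4 m[φ2→snow] = [T, T, T]
r4 m[φ2→fog] = [T, F, T]
r4 m[φ3→wet] = [T, T, T]
r4 m[φ3→sun] = [T, T, T]
r4 m[φ4→wind] = [T, F, T]
r4 m[φ4→fog] = [F, T, T]
r4 m[φ5→snow] = [T, F, F]
r4 m[φ5→ice] = [F, T, T]
r4 m[φ6→ice] = [T, T, T]
r4 m[φ6→cld] = [T, F, T]
r4 m[φ7→wind] = [T, T, F]
r4 m[φ7→cld] = [F, T, T]
r4 m[wet→φ0] = [T, T, T]
r4 m[wet→φ3] = [T, T, T]
r4 m[sun→φ3] = [T, T, T]
r4 m[snow→φ1] = [T, F, F]
r4 m[snow→φ2] = [T, F, F]
r4 m[snow→φ5] = [T, T, T]
r4 m[rain→φ0] = [T, T, T]
r4 m[rain→φ1] = [T, T, T]
r4 m[wind→φ4] = [T, T, F]
r4 m[wind→φ7] = [T, F, T]
r4 m[ice→φ5] = [T, T, T]
r4 m[ice→φ6] = [F, T, T]
r4 m[fog→φ2] = [F, T, T]
r4 m[fog→φ4] = [T, F, T]
r4 m[cld→φ6] = [F, T, T]
r4 m[cld→φ7] = [T, F, T]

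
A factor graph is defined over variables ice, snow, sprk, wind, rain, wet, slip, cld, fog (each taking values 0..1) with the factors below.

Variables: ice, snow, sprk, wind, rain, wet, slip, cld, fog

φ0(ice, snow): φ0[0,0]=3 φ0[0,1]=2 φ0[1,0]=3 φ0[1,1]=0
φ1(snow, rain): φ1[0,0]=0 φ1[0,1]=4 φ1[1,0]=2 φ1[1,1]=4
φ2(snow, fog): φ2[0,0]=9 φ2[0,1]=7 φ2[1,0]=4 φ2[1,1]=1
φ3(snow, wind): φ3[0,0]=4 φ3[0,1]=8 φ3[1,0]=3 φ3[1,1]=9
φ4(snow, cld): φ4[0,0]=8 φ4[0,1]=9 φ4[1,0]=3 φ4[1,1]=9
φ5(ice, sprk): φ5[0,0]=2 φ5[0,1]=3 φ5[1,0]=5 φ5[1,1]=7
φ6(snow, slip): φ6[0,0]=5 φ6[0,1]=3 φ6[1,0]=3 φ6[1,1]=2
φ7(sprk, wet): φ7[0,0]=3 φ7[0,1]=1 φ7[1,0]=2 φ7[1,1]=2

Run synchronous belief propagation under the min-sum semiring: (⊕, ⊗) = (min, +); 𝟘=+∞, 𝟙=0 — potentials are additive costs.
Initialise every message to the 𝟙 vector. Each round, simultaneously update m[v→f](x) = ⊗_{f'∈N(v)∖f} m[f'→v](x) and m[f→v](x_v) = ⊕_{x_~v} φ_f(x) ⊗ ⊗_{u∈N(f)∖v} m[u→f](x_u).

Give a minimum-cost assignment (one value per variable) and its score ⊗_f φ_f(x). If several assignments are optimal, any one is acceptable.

assignment: (ice=0, snow=1, sprk=0, wind=0, rain=0, wet=1, slip=1, cld=0, fog=1); score = 16

init: all messages = 𝟙 over 2 values
r1 m[φ0→ice] = [2, 0]
r1 m[φ0→snow] = [3, 0]
r1 m[φ1→snow] = [0, 2]
r1 m[φ1→rain] = [0, 4]
r1 m[φ2→snow] = [7, 1]
r1 m[φ2→fog] = [4, 1]
r1 m[φ3→snow] = [4, 3]
r1 m[φ3→wind] = [3, 8]
r1 m[φ4→snow] = [8, 3]
r1 m[φ4→cld] = [3, 9]
r1 m[φ5→ice] = [2, 5]
r1 m[φ5→sprk] = [2, 3]
r1 m[φ6→snow] = [3, 2]
r1 m[φ6→slip] = [3, 2]
r1 m[φ7→sprk] = [1, 2]
r1 m[φ7→wet] = [2, 1]
r1 m[ice→φ0] = [0, 0]
r1 m[ice→φ5] = [0, 0]
r1 m[snow→φ0] = [0, 0]
r1 m[snow→φ1] = [0, 0]
r1 m[snow→φ2] = [0, 0]
r1 m[snow→φ3] = [0, 0]
r1 m[snow→φ4] = [0, 0]
r1 m[snow→φ6] = [0, 0]
r1 m[sprk→φ5] = [0, 0]
r1 m[sprk→φ7] = [0, 0]
r1 m[wind→φ3] = [0, 0]
r1 m[rain→φ1] = [0, 0]
r1 m[wet→φ7] = [0, 0]
r1 m[slip→φ6] = [0, 0]
r1 m[cld→φ4] = [0, 0]
r1 m[fog→φ2] = [0, 0]
r2 m[φ0→ice] = [2, 0]
r2 m[φ0→snow] = [3, 0]
r2 m[φ1→snow] = [0, 2]
r2 m[φ1→rain] = [0, 4]
r2 m[φ2→snow] = [7, 1]
r2 m[φ2→fog] = [4, 1]
r2 m[φ3→snow] = [4, 3]
r2 m[φ3→wind] = [3, 8]
r2 m[φ4→snow] = [8, 3]
r2 m[φ4→cld] = [3, 9]
r2 m[φ5→ice] = [2, 5]
r2 m[φ5→sprk] = [2, 3]
r2 m[φ6→snow] = [3, 2]
r2 m[φ6→slip] = [3, 2]
r2 m[φ7→sprk] = [1, 2]
r2 m[φ7→wet] = [2, 1]
r2 m[ice→φ0] = [2, 5]
r2 m[ice→φ5] = [2, 0]
r2 m[snow→φ0] = [22, 11]
r2 m[snow→φ1] = [25, 9]
r2 m[snow→φ2] = [18, 10]
r2 m[snow→φ3] = [21, 8]
r2 m[snow→φ4] = [17, 8]
r2 m[snow→φ6] = [22, 9]
r2 m[sprk→φ5] = [1, 2]
r2 m[sprk→φ7] = [2, 3]
r2 m[wind→φ3] = [0, 0]
r2 m[rain→φ1] = [0, 0]
r2 m[wet→φ7] = [0, 0]
r2 m[slip→φ6] = [0, 0]
r2 m[cld→φ4] = [0, 0]
r2 m[fog→φ2] = [0, 0]
r3 m[φ0→ice] = [13, 11]
r3 m[φ0→snow] = [5, 4]
r3 m[φ1→snow] = [0, 2]
r3 m[φ1→rain] = [11, 13]
r3 m[φ2→snow] = [7, 1]
r3 m[φ2→fog] = [14, 11]
r3 m[φ3→snow] = [4, 3]
r3 m[φ3→wind] = [11, 17]
r3 m[φ4→snow] = [8, 3]
r3 m[φ4→cld] = [11, 17]
r3 m[φ5→ice] = [3, 6]
r3 m[φ5→sprk] = [4, 5]
r3 m[φ6→snow] = [3, 2]
r3 m[φ6→slip] = [12, 11]
r3 m[φ7→sprk] = [1, 2]
r3 m[φ7→wet] = [5, 3]
r3 m[ice→φ0] = [2, 5]
r3 m[ice→φ5] = [2, 0]
r3 m[snow→φ0] = [22, 11]
r3 m[snow→φ1] = [25, 9]
r3 m[snow→φ2] = [18, 10]
r3 m[snow→φ3] = [21, 8]
r3 m[snow→φ4] = [17, 8]
r3 m[snow→φ6] = [22, 9]
r3 m[sprk→φ5] = [1, 2]
r3 m[sprk→φ7] = [2, 3]
r3 m[wind→φ3] = [0, 0]
r3 m[rain→φ1] = [0, 0]
r3 m[wet→φ7] = [0, 0]
r3 m[slip→φ6] = [0, 0]
r3 m[cld→φ4] = [0, 0]
r3 m[fog→φ2] = [0, 0]
r4 m[φ0→ice] = [13, 11]
r4 m[φ0→snow] = [5, 4]
r4 m[φ1→snow] = [0, 2]
r4 m[φ1→rain] = [11, 13]
r4 m[φ2→snow] = [7, 1]
r4 m[φ2→fog] = [14, 11]
r4 m[φ3→snow] = [4, 3]
r4 m[φ3→wind] = [11, 17]
r4 m[φ4→snow] = [8, 3]
r4 m[φ4→cld] = [11, 17]
r4 m[φ5→ice] = [3, 6]
r4 m[φ5→sprk] = [4, 5]
r4 m[φ6→snow] = [3, 2]
r4 m[φ6→slip] = [12, 11]
r4 m[φ7→sprk] = [1, 2]
r4 m[φ7→wet] = [5, 3]
r4 m[ice→φ0] = [3, 6]
r4 m[ice→φ5] = [13, 11]
r4 m[snow→φ0] = [22, 11]
r4 m[snow→φ1] = [27, 13]
r4 m[snow→φ2] = [20, 14]
r4 m[snow→φ3] = [23, 12]
r4 m[snow→φ4] = [19, 12]
r4 m[snow→φ6] = [24, 13]
r4 m[sprk→φ5] = [1, 2]
r4 m[sprk→φ7] = [4, 5]
r4 m[wind→φ3] = [0, 0]
r4 m[rain→φ1] = [0, 0]
r4 m[wet→φ7] = [0, 0]
r4 m[slip→φ6] = [0, 0]
r4 m[cld→φ4] = [0, 0]
r4 m[fog→φ2] = [0, 0]
r5 m[φ0→ice] = [13, 11]
r5 m[φ0→snow] = [6, 5]
r5 m[φ1→snow] = [0, 2]
r5 m[φ1→rain] = [15, 17]
r5 m[φ2→snow] = [7, 1]
r5 m[φ2→fog] = [18, 15]
r5 m[φ3→snow] = [4, 3]
r5 m[φ3→wind] = [15, 21]
r5 m[φ4→snow] = [8, 3]
r5 m[φ4→cld] = [15, 21]
r5 m[φ5→ice] = [3, 6]
r5 m[φ5→sprk] = [15, 16]
r5 m[φ6→snow] = [3, 2]
r5 m[φ6→slip] = [16, 15]
r5 m[φ7→sprk] = [1, 2]
r5 m[φ7→wet] = [7, 5]
r5 m[ice→φ0] = [3, 6]
r5 m[ice→φ5] = [13, 11]
r5 m[snow→φ0] = [22, 11]
r5 m[snow→φ1] = [27, 13]
r5 m[snow→φ2] = [20, 14]
r5 m[snow→φ3] = [23, 12]
r5 m[snow→φ4] = [19, 12]
r5 m[snow→φ6] = [24, 13]
r5 m[sprk→φ5] = [1, 2]
r5 m[sprk→φ7] = [4, 5]
r5 m[wind→φ3] = [0, 0]
r5 m[rain→φ1] = [0, 0]
r5 m[wet→φ7] = [0, 0]
r5 m[slip→φ6] = [0, 0]
r5 m[cld→φ4] = [0, 0]
r5 m[fog→φ2] = [0, 0]
r6 m[φ0→ice] = [13, 11]
r6 m[φ0→snow] = [6, 5]
r6 m[φ1→snow] = [0, 2]
r6 m[φ1→rain] = [15, 17]
r6 m[φ2→snow] = [7, 1]
r6 m[φ2→fog] = [18, 15]
r6 m[φ3→snow] = [4, 3]
r6 m[φ3→wind] = [15, 21]
r6 m[φ4→snow] = [8, 3]
r6 m[φ4→cld] = [15, 21]
r6 m[φ5→ice] = [3, 6]
r6 m[φ5→sprk] = [15, 16]
r6 m[φ6→snow] = [3, 2]
r6 m[φ6→slip] = [16, 15]
r6 m[φ7→sprk] = [1, 2]
r6 m[φ7→wet] = [7, 5]
r6 m[ice→φ0] = [3, 6]
r6 m[ice→φ5] = [13, 11]
r6 m[snow→φ0] = [22, 11]
r6 m[snow→φ1] = [28, 14]
r6 m[snow→φ2] = [21, 15]
r6 m[snow→φ3] = [24, 13]
r6 m[snow→φ4] = [20, 13]
r6 m[snow→φ6] = [25, 14]
r6 m[sprk→φ5] = [1, 2]
r6 m[sprk→φ7] = [15, 16]
r6 m[wind→φ3] = [0, 0]
r6 m[rain→φ1] = [0, 0]
r6 m[wet→φ7] = [0, 0]
r6 m[slip→φ6] = [0, 0]
r6 m[cld→φ4] = [0, 0]
r6 m[fog→φ2] = [0, 0]
r7 m[φ0→ice] = [13, 11]
r7 m[φ0→snow] = [6, 5]
r7 m[φ1→snow] = [0, 2]
r7 m[φ1→rain] = [16, 18]
r7 m[φ2→snow] = [7, 1]
r7 m[φ2→fog] = [19, 16]
r7 m[φ3→snow] = [4, 3]
r7 m[φ3→wind] = [16, 22]
r7 m[φ4→snow] = [8, 3]
r7 m[φ4→cld] = [16, 22]
r7 m[φ5→ice] = [3, 6]
r7 m[φ5→sprk] = [15, 16]
r7 m[φ6→snow] = [3, 2]
r7 m[φ6→slip] = [17, 16]
r7 m[φ7→sprk] = [1, 2]
r7 m[φ7→wet] = [18, 16]
r7 m[ice→φ0] = [3, 6]
r7 m[ice→φ5] = [13, 11]
r7 m[snow→φ0] = [22, 11]
r7 m[snow→φ1] = [28, 14]
r7 m[snow→φ2] = [21, 15]
r7 m[snow→φ3] = [24, 13]
r7 m[snow→φ4] = [20, 13]
r7 m[snow→φ6] = [25, 14]
r7 m[sprk→φ5] = [1, 2]
r7 m[sprk→φ7] = [15, 16]
r7 m[wind→φ3] = [0, 0]
r7 m[rain→φ1] = [0, 0]
r7 m[wet→φ7] = [0, 0]
r7 m[slip→φ6] = [0, 0]
r7 m[cld→φ4] = [0, 0]
r7 m[fog→φ2] = [0, 0]
r8 m[φ0→ice] = [13, 11]
r8 m[φ0→snow] = [6, 5]
r8 m[φ1→snow] = [0, 2]
r8 m[φ1→rain] = [16, 18]
r8 m[φ2→snow] = [7, 1]
r8 m[φ2→fog] = [19, 16]
r8 m[φ3→snow] = [4, 3]
r8 m[φ3→wind] = [16, 22]
r8 m[φ4→snow] = [8, 3]
r8 m[φ4→cld] = [16, 22]
r8 m[φ5→ice] = [3, 6]
r8 m[φ5→sprk] = [15, 16]
r8 m[φ6→snow] = [3, 2]
r8 m[φ6→slip] = [17, 16]
r8 m[φ7→sprk] = [1, 2]
r8 m[φ7→wet] = [18, 16]
r8 m[ice→φ0] = [3, 6]
r8 m[ice→φ5] = [13, 11]
r8 m[snow→φ0] = [22, 11]
r8 m[snow→φ1] = [28, 14]
r8 m[snow→φ2] = [21, 15]
r8 m[snow→φ3] = [24, 13]
r8 m[snow→φ4] = [20, 13]
r8 m[snow→φ6] = [25, 14]
r8 m[sprk→φ5] = [1, 2]
r8 m[sprk→φ7] = [15, 16]
r8 m[wind→φ3] = [0, 0]
r8 m[rain→φ1] = [0, 0]
r8 m[wet→φ7] = [0, 0]
r8 m[slip→φ6] = [0, 0]
r8 m[cld→φ4] = [0, 0]
r8 m[fog→φ2] = [0, 0]
fixed point reached at round 8
traceback from ice: (ice=0, snow=1, sprk=0, wind=0, rain=0, wet=1, slip=1, cld=0, fog=1), score=16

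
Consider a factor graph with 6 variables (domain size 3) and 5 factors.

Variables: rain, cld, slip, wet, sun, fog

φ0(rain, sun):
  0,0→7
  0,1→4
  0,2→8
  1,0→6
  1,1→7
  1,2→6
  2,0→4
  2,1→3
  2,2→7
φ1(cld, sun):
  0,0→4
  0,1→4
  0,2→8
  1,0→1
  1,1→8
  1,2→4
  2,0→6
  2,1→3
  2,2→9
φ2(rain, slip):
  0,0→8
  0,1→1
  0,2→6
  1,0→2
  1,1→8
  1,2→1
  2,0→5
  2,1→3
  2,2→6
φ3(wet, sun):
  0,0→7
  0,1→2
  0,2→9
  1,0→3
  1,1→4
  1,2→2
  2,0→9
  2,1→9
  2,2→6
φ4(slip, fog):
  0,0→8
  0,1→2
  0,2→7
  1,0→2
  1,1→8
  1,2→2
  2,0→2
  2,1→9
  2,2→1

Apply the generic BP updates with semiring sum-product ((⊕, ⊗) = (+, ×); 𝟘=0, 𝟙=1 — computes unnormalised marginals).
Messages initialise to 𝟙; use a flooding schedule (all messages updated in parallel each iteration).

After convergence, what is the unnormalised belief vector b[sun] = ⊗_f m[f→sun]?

b[sun] = [661276, 551925, 1414791]

init: all messages = 𝟙 over 3 values
r1 m[φ0→rain] = [19, 19, 14]
r1 m[φ0→sun] = [17, 14, 21]
r1 m[φ1→cld] = [16, 13, 18]
r1 m[φ1→sun] = [11, 15, 21]
r1 m[φ2→rain] = [15, 11, 14]
r1 m[φ2→slip] = [15, 12, 13]
r1 m[φ3→wet] = [18, 9, 24]
r1 m[φ3→sun] = [19, 15, 17]
r1 m[φ4→slip] = [17, 12, 12]
r1 m[φ4→fog] = [12, 19, 10]
r1 m[rain→φ0] = [1, 1, 1]
r1 m[rain→φ2] = [1, 1, 1]
r1 m[cld→φ1] = [1, 1, 1]
r1 m[slip→φ2] = [1, 1, 1]
r1 m[slip→φ4] = [1, 1, 1]
r1 m[wet→φ3] = [1, 1, 1]
r1 m[sun→φ0] = [1, 1, 1]
r1 m[sun→φ1] = [1, 1, 1]
r1 m[sun→φ3] = [1, 1, 1]
r1 m[fog→φ4] = [1, 1, 1]
r2 m[φ0→rain] = [19, 19, 14]
r2 m[φ0→sun] = [17, 14, 21]
r2 m[φ1→cld] = [16, 13, 18]
r2 m[φ1→sun] = [11, 15, 21]
r2 m[φ2→rain] = [15, 11, 14]
r2 m[φ2→slip] = [15, 12, 13]
r2 m[φ3→wet] = [18, 9, 24]
r2 m[φ3→sun] = [19, 15, 17]
r2 m[φ4→slip] = [17, 12, 12]
r2 m[φ4→fog] = [12, 19, 10]
r2 m[rain→φ0] = [15, 11, 14]
r2 m[rain→φ2] = [19, 19, 14]
r2 m[cld→φ1] = [1, 1, 1]
r2 m[slip→φ2] = [17, 12, 12]
r2 m[slip→φ4] = [15, 12, 13]
r2 m[wet→φ3] = [1, 1, 1]
r2 m[sun→φ0] = [209, 225, 357]
r2 m[sun→φ1] = [323, 210, 357]
r2 m[sun→φ3] = [187, 210, 441]
r2 m[fog→φ4] = [1, 1, 1]
r3 m[φ0→rain] = [5219, 4971, 4010]
r3 m[φ0→sun] = [227, 179, 284]
r3 m[φ1→cld] = [4988, 3431, 5781]
r3 m[φ1→sun] = [11, 15, 21]
r3 m[φ2→rain] = [220, 142, 193]
r3 m[φ2→slip] = [260, 213, 217]
r3 m[φ3→wet] = [5698, 2283, 6219]
r3 m[φ3→sun] = [19, 15, 17]
r3 m[φ4→slip] = [17, 12, 12]
r3 m[φ4→fog] = [170, 243, 142]
r3 m[rain→φ0] = [15, 11, 14]
r3 m[rain→φ2] = [19, 19, 14]
r3 m[cld→φ1] = [1, 1, 1]
r3 m[slip→φ2] = [17, 12, 12]
r3 m[slip→φ4] = [15, 12, 13]
r3 m[wet→φ3] = [1, 1, 1]
r3 m[sun→φ0] = [209, 225, 357]
r3 m[sun→φ1] = [323, 210, 357]
r3 m[sun→φ3] = [187, 210, 441]
r3 m[fog→φ4] = [1, 1, 1]
r4 m[φ0→rain] = [5219, 4971, 4010]
r4 m[φ0→sun] = [227, 179, 284]
r4 m[φ1→cld] = [4988, 3431, 5781]
r4 m[φ1→sun] = [11, 15, 21]
r4 m[φ2→rain] = [220, 142, 193]
r4 m[φ2→slip] = [260, 213, 217]
r4 m[φ3→wet] = [5698, 2283, 6219]
r4 m[φ3→sun] = [19, 15, 17]
r4 m[φ4→slip] = [17, 12, 12]
r4 m[φ4→fog] = [170, 243, 142]
r4 m[rain→φ0] = [220, 142, 193]
r4 m[rain→φ2] = [5219, 4971, 4010]
r4 m[cld→φ1] = [1, 1, 1]
r4 m[slip→φ2] = [17, 12, 12]
r4 m[slip→φ4] = [260, 213, 217]
r4 m[wet→φ3] = [1, 1, 1]
r4 m[sun→φ0] = [209, 225, 357]
r4 m[sun→φ1] = [4313, 2685, 4828]
r4 m[sun→φ3] = [2497, 2685, 5964]
r4 m[fog→φ4] = [1, 1, 1]
r5 m[φ0→rain] = [5219, 4971, 4010]
r5 m[φ0→sun] = [3164, 2453, 3963]
r5 m[φ1→cld] = [66616, 45105, 77385]
r5 m[φ1→sun] = [11, 15, 21]
r5 m[φ2→rain] = [220, 142, 193]
r5 m[φ2→slip] = [71744, 57017, 60345]
r5 m[φ3→wet] = [76525, 30159, 82422]
r5 m[φ3→sun] = [19, 15, 17]
r5 m[φ4→slip] = [17, 12, 12]
r5 m[φ4→fog] = [2940, 4177, 2463]
r5 m[rain→φ0] = [220, 142, 193]
r5 m[rain→φ2] = [5219, 4971, 4010]
r5 m[cld→φ1] = [1, 1, 1]
r5 m[slip→φ2] = [17, 12, 12]
r5 m[slip→φ4] = [260, 213, 217]
r5 m[wet→φ3] = [1, 1, 1]
r5 m[sun→φ0] = [209, 225, 357]
r5 m[sun→φ1] = [4313, 2685, 4828]
r5 m[sun→φ3] = [2497, 2685, 5964]
r5 m[fog→φ4] = [1, 1, 1]
r6 m[φ0→rain] = [5219, 4971, 4010]
r6 m[φ0→sun] = [3164, 2453, 3963]
r6 m[φ1→cld] = [66616, 45105, 77385]
r6 m[φ1→sun] = [11, 15, 21]
r6 m[φ2→rain] = [220, 142, 193]
r6 m[φ2→slip] = [71744, 57017, 60345]
r6 m[φ3→wet] = [76525, 30159, 82422]
r6 m[φ3→sun] = [19, 15, 17]
r6 m[φ4→slip] = [17, 12, 12]
r6 m[φ4→fog] = [2940, 4177, 2463]
r6 m[rain→φ0] = [220, 142, 193]
r6 m[rain→φ2] = [5219, 4971, 4010]
r6 m[cld→φ1] = [1, 1, 1]
r6 m[slip→φ2] = [17, 12, 12]
r6 m[slip→φ4] = [71744, 57017, 60345]
r6 m[wet→φ3] = [1, 1, 1]
r6 m[sun→φ0] = [209, 225, 357]
r6 m[sun→φ1] = [60116, 36795, 67371]
r6 m[sun→φ3] = [34804, 36795, 83223]
r6 m[fog→φ4] = [1, 1, 1]
r7 m[φ0→rain] = [5219, 4971, 4010]
r7 m[φ0→sun] = [3164, 2453, 3963]
r7 m[φ1→cld] = [926612, 623960, 1077420]
r7 m[φ1→sun] = [11, 15, 21]
r7 m[φ2→rain] = [220, 142, 193]
r7 m[φ2→slip] = [71744, 57017, 60345]
r7 m[φ3→wet] = [1066225, 418038, 1143729]
r7 m[φ3→sun] = [19, 15, 17]
r7 m[φ4→slip] = [17, 12, 12]
r7 m[φ4→fog] = [808676, 1142729, 676587]
r7 m[rain→φ0] = [220, 142, 193]
r7 m[rain→φ2] = [5219, 4971, 4010]
r7 m[cld→φ1] = [1, 1, 1]
r7 m[slip→φ2] = [17, 12, 12]
r7 m[slip→φ4] = [71744, 57017, 60345]
r7 m[wet→φ3] = [1, 1, 1]
r7 m[sun→φ0] = [209, 225, 357]
r7 m[sun→φ1] = [60116, 36795, 67371]
r7 m[sun→φ3] = [34804, 36795, 83223]
r7 m[fog→φ4] = [1, 1, 1]
r8 m[φ0→rain] = [5219, 4971, 4010]
r8 m[φ0→sun] = [3164, 2453, 3963]
r8 m[φ1→cld] = [926612, 623960, 1077420]
r8 m[φ1→sun] = [11, 15, 21]
r8 m[φ2→rain] = [220, 142, 193]
r8 m[φ2→slip] = [71744, 57017, 60345]
r8 m[φ3→wet] = [1066225, 418038, 1143729]
r8 m[φ3→sun] = [19, 15, 17]
r8 m[φ4→slip] = [17, 12, 12]
r8 m[φ4→fog] = [808676, 1142729, 676587]
r8 m[rain→φ0] = [220, 142, 193]
r8 m[rain→φ2] = [5219, 4971, 4010]
r8 m[cld→φ1] = [1, 1, 1]
r8 m[slip→φ2] = [17, 12, 12]
r8 m[slip→φ4] = [71744, 57017, 60345]
r8 m[wet→φ3] = [1, 1, 1]
r8 m[sun→φ0] = [209, 225, 357]
r8 m[sun→φ1] = [60116, 36795, 67371]
r8 m[sun→φ3] = [34804, 36795, 83223]
r8 m[fog→φ4] = [1, 1, 1]
fixed point reached at round 8
b[sun] = ⊗ incoming = [661276, 551925, 1414791]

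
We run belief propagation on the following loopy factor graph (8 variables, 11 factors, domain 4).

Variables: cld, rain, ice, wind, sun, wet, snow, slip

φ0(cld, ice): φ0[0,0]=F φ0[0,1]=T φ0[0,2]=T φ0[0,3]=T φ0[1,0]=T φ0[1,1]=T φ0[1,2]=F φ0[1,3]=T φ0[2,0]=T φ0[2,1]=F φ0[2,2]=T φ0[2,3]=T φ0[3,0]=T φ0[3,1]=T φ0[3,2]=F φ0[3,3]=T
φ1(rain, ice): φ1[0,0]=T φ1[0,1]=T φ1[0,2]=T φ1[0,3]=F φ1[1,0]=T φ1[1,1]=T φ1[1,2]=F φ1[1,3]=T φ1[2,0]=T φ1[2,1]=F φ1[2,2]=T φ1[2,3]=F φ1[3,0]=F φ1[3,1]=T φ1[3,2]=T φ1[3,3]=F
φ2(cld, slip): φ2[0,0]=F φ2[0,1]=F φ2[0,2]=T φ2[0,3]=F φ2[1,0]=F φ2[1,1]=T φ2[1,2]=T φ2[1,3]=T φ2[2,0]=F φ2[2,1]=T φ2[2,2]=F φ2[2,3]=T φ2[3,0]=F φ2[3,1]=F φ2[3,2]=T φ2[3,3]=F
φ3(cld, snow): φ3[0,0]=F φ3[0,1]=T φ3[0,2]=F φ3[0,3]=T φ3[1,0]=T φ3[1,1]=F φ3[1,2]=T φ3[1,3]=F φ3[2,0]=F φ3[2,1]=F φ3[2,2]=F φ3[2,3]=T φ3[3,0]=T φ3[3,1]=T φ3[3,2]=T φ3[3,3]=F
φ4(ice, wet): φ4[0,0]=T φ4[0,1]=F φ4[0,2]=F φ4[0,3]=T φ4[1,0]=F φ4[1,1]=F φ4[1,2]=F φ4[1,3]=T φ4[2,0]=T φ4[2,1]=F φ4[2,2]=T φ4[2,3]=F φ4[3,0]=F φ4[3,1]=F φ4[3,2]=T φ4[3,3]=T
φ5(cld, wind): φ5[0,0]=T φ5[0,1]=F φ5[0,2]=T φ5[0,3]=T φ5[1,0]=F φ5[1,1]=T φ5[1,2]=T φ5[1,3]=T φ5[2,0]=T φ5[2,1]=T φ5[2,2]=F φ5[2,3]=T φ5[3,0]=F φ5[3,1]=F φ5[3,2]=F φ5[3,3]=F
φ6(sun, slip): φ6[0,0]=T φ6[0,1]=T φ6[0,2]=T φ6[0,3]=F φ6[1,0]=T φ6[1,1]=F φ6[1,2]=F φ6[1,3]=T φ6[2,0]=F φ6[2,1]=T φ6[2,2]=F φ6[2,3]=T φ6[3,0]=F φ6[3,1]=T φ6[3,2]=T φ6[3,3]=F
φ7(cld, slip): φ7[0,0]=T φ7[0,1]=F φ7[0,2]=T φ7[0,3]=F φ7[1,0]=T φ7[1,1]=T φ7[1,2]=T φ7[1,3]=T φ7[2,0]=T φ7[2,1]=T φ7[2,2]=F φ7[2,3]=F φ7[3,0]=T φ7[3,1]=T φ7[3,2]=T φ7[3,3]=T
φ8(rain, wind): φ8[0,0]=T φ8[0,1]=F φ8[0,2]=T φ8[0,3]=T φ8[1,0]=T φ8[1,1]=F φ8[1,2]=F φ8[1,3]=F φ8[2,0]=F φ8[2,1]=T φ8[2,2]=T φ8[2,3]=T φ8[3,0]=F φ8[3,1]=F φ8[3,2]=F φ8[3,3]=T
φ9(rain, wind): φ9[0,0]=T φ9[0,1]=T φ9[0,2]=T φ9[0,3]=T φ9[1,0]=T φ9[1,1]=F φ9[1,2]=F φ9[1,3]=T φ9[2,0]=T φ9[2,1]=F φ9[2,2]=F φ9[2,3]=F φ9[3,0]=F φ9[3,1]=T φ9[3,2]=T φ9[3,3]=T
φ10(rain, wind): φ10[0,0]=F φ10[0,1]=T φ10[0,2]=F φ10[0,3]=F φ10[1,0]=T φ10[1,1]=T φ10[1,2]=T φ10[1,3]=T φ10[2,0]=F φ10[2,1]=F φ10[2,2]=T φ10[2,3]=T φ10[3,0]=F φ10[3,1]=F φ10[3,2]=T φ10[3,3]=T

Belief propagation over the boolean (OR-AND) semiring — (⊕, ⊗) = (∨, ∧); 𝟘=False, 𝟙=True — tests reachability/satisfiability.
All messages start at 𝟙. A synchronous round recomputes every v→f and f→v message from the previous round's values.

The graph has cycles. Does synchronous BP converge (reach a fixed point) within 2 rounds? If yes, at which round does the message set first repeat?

init: all messages = 𝟙 over 4 values
r1 m[φ0→cld] = [T, T, T, T]
r1 m[φ0→ice] = [T, T, T, T]
r1 m[φ1→rain] = [T, T, T, T]
r1 m[φ1→ice] = [T, T, T, T]
r1 m[φ2→cld] = [T, T, T, T]
r1 m[φ2→slip] = [F, T, T, T]
r1 m[φ3→cld] = [T, T, T, T]
r1 m[φ3→snow] = [T, T, T, T]
r1 m[φ4→ice] = [T, T, T, T]
r1 m[φ4→wet] = [T, F, T, T]
r1 m[φ5→cld] = [T, T, T, F]
r1 m[φ5→wind] = [T, T, T, T]
r1 m[φ6→sun] = [T, T, T, T]
r1 m[φ6→slip] = [T, T, T, T]
r1 m[φ7→cld] = [T, T, T, T]
r1 m[φ7→slip] = [T, T, T, T]
r1 m[φ8→rain] = [T, T, T, T]
r1 m[φ8→wind] = [T, T, T, T]
r1 m[φ9→rain] = [T, T, T, T]
r1 m[φ9→wind] = [T, T, T, T]
r1 m[φ10→rain] = [T, T, T, T]
r1 m[φ10→wind] = [T, T, T, T]
r1 m[cld→φ0] = [T, T, T, T]
r1 m[cld→φ2] = [T, T, T, T]
r1 m[cld→φ3] = [T, T, T, T]
r1 m[cld→φ5] = [T, T, T, T]
r1 m[cld→φ7] = [T, T, T, T]
r1 m[rain→φ1] = [T, T, T, T]
r1 m[rain→φ8] = [T, T, T, T]
r1 m[rain→φ9] = [T, T, T, T]
r1 m[rain→φ10] = [T, T, T, T]
r1 m[ice→φ0] = [T, T, T, T]
r1 m[ice→φ1] = [T, T, T, T]
r1 m[ice→φ4] = [T, T, T, T]
r1 m[wind→φ5] = [T, T, T, T]
r1 m[wind→φ8] = [T, T, T, T]
r1 m[wind→φ9] = [T, T, T, T]
r1 m[wind→φ10] = [T, T, T, T]
r1 m[sun→φ6] = [T, T, T, T]
r1 m[wet→φ4] = [T, T, T, T]
r1 m[snow→φ3] = [T, T, T, T]
r1 m[slip→φ2] = [T, T, T, T]
r1 m[slip→φ6] = [T, T, T, T]
r1 m[slip→φ7] = [T, T, T, T]
r2 m[φ0→cld] = [T, T, T, T]
r2 m[φ0→ice] = [T, T, T, T]
r2 m[φ1→rain] = [T, T, T, T]
r2 m[φ1→ice] = [T, T, T, T]
r2 m[φ2→cld] = [T, T, T, T]
r2 m[φ2→slip] = [F, T, T, T]
r2 m[φ3→cld] = [T, T, T, T]
r2 m[φ3→snow] = [T, T, T, T]
r2 m[φ4→ice] = [T, T, T, T]
r2 m[φ4→wet] = [T, F, T, T]
r2 m[φ5→cld] = [T, T, T, F]
r2 m[φ5→wind] = [T, T, T, T]
r2 m[φ6→sun] = [T, T, T, T]
r2 m[φ6→slip] = [T, T, T, T]
r2 m[φ7→cld] = [T, T, T, T]
r2 m[φ7→slip] = [T, T, T, T]
r2 m[φ8→rain] = [T, T, T, T]
r2 m[φ8→wind] = [T, T, T, T]
r2 m[φ9→rain] = [T, T, T, T]
r2 m[φ9→wind] = [T, T, T, T]
r2 m[φ10→rain] = [T, T, T, T]
r2 m[φ10→wind] = [T, T, T, T]
r2 m[cld→φ0] = [T, T, T, F]
r2 m[cld→φ2] = [T, T, T, F]
r2 m[cld→φ3] = [T, T, T, F]
r2 m[cld→φ5] = [T, T, T, T]
r2 m[cld→φ7] = [T, T, T, F]
r2 m[rain→φ1] = [T, T, T, T]
r2 m[rain→φ8] = [T, T, T, T]
r2 m[rain→φ9] = [T, T, T, T]
r2 m[rain→φ10] = [T, T, T, T]
r2 m[ice→φ0] = [T, T, T, T]
r2 m[ice→φ1] = [T, T, T, T]
r2 m[ice→φ4] = [T, T, T, T]
r2 m[wind→φ5] = [T, T, T, T]
r2 m[wind→φ8] = [T, T, T, T]
r2 m[wind→φ9] = [T, T, T, T]
r2 m[wind→φ10] = [T, T, T, T]
r2 m[sun→φ6] = [T, T, T, T]
r2 m[wet→φ4] = [T, T, T, T]
r2 m[snow→φ3] = [T, T, T, T]
r2 m[slip→φ2] = [T, T, T, T]
r2 m[slip→φ6] = [F, T, T, T]
r2 m[slip→φ7] = [F, T, T, T]
no fixed point within 2 rounds

NOT CONVERGED within 2 rounds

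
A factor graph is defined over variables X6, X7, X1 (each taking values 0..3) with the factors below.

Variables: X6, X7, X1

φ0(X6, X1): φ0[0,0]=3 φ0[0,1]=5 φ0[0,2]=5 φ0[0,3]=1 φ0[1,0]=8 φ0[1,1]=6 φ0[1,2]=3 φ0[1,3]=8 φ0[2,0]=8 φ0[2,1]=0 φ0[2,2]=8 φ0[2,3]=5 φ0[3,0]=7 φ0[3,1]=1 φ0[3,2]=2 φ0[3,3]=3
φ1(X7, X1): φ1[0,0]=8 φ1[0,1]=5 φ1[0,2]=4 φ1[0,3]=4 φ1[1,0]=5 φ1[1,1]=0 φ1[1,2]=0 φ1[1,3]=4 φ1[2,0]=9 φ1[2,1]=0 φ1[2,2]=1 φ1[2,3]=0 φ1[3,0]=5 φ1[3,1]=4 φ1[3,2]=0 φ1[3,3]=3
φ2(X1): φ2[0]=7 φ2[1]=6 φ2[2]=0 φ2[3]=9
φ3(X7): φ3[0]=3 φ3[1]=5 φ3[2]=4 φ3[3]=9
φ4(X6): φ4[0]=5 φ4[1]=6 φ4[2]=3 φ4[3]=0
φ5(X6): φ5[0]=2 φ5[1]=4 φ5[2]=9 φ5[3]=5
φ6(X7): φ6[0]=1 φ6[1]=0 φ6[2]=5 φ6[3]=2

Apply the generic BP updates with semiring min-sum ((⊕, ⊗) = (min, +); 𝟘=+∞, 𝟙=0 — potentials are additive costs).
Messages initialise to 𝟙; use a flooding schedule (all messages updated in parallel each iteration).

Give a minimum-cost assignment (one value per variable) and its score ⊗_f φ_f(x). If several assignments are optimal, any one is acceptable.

init: all messages = 𝟙 over 4 values
r1 m[φ0→X6] = [1, 3, 0, 1]
r1 m[φ0→X1] = [3, 0, 2, 1]
r1 m[φ1→X7] = [4, 0, 0, 0]
r1 m[φ1→X1] = [5, 0, 0, 0]
r1 m[φ2→X1] = [7, 6, 0, 9]
r1 m[φ3→X7] = [3, 5, 4, 9]
r1 m[φ4→X6] = [5, 6, 3, 0]
r1 m[φ5→X6] = [2, 4, 9, 5]
r1 m[φ6→X7] = [1, 0, 5, 2]
r1 m[X6→φ0] = [0, 0, 0, 0]
r1 m[X6→φ4] = [0, 0, 0, 0]
r1 m[X6→φ5] = [0, 0, 0, 0]
r1 m[X7→φ1] = [0, 0, 0, 0]
r1 m[X7→φ3] = [0, 0, 0, 0]
r1 m[X7→φ6] = [0, 0, 0, 0]
r1 m[X1→φ0] = [0, 0, 0, 0]
r1 m[X1→φ1] = [0, 0, 0, 0]
r1 m[X1→φ2] = [0, 0, 0, 0]
r2 m[φ0→X6] = [1, 3, 0, 1]
r2 m[φ0→X1] = [3, 0, 2, 1]
r2 m[φ1→X7] = [4, 0, 0, 0]
r2 m[φ1→X1] = [5, 0, 0, 0]
r2 m[φ2→X1] = [7, 6, 0, 9]
r2 m[φ3→X7] = [3, 5, 4, 9]
r2 m[φ4→X6] = [5, 6, 3, 0]
r2 m[φ5→X6] = [2, 4, 9, 5]
r2 m[φ6→X7] = [1, 0, 5, 2]
r2 m[X6→φ0] = [7, 10, 12, 5]
r2 m[X6→φ4] = [3, 7, 9, 6]
r2 m[X6→φ5] = [6, 9, 3, 1]
r2 m[X7→φ1] = [4, 5, 9, 11]
r2 m[X7→φ3] = [5, 0, 5, 2]
r2 m[X7→φ6] = [7, 5, 4, 9]
r2 m[X1→φ0] = [12, 6, 0, 9]
r2 m[X1→φ1] = [10, 6, 2, 10]
r2 m[X1→φ2] = [8, 0, 2, 1]
r3 m[φ0→X6] = [5, 3, 6, 2]
r3 m[φ0→X1] = [10, 6, 7, 8]
r3 m[φ1→X7] = [6, 2, 3, 2]
r3 m[φ1→X1] = [10, 5, 5, 8]
r3 m[φ2→X1] = [7, 6, 0, 9]
r3 m[φ3→X7] = [3, 5, 4, 9]
r3 m[φ4→X6] = [5, 6, 3, 0]
r3 m[φ5→X6] = [2, 4, 9, 5]
r3 m[φ6→X7] = [1, 0, 5, 2]
r3 m[X6→φ0] = [7, 10, 12, 5]
r3 m[X6→φ4] = [3, 7, 9, 6]
r3 m[X6→φ5] = [6, 9, 3, 1]
r3 m[X7→φ1] = [4, 5, 9, 11]
r3 m[X7→φ3] = [5, 0, 5, 2]
r3 m[X7→φ6] = [7, 5, 4, 9]
r3 m[X1→φ0] = [12, 6, 0, 9]
r3 m[X1→φ1] = [10, 6, 2, 10]
r3 m[X1→φ2] = [8, 0, 2, 1]
r4 m[φ0→X6] = [5, 3, 6, 2]
r4 m[φ0→X1] = [10, 6, 7, 8]
r4 m[φ1→X7] = [6, 2, 3, 2]
r4 m[φ1→X1] = [10, 5, 5, 8]
r4 m[φ2→X1] = [7, 6, 0, 9]
r4 m[φ3→X7] = [3, 5, 4, 9]
r4 m[φ4→X6] = [5, 6, 3, 0]
r4 m[φ5→X6] = [2, 4, 9, 5]
r4 m[φ6→X7] = [1, 0, 5, 2]
r4 m[X6→φ0] = [7, 10, 12, 5]
r4 m[X6→φ4] = [7, 7, 15, 7]
r4 m[X6→φ5] = [10, 9, 9, 2]
r4 m[X7→φ1] = [4, 5, 9, 11]
r4 m[X7→φ3] = [7, 2, 8, 4]
r4 m[X7→φ6] = [9, 7, 7, 11]
r4 m[X1→φ0] = [17, 11, 5, 17]
r4 m[X1→φ1] = [17, 12, 7, 17]
r4 m[X1→φ2] = [20, 11, 12, 16]
r5 m[φ0→X6] = [10, 8, 11, 7]
r5 m[φ0→X1] = [10, 6, 7, 8]
r5 m[φ1→X7] = [11, 7, 8, 7]
r5 m[φ1→X1] = [10, 5, 5, 8]
r5 m[φ2→X1] = [7, 6, 0, 9]
r5 m[φ3→X7] = [3, 5, 4, 9]
r5 m[φ4→X6] = [5, 6, 3, 0]
r5 m[φ5→X6] = [2, 4, 9, 5]
r5 m[φ6→X7] = [1, 0, 5, 2]
r5 m[X6→φ0] = [7, 10, 12, 5]
r5 m[X6→φ4] = [7, 7, 15, 7]
r5 m[X6→φ5] = [10, 9, 9, 2]
r5 m[X7→φ1] = [4, 5, 9, 11]
r5 m[X7→φ3] = [7, 2, 8, 4]
r5 m[X7→φ6] = [9, 7, 7, 11]
r5 m[X1→φ0] = [17, 11, 5, 17]
r5 m[X1→φ1] = [17, 12, 7, 17]
r5 m[X1→φ2] = [20, 11, 12, 16]
r6 m[φ0→X6] = [10, 8, 11, 7]
r6 m[φ0→X1] = [10, 6, 7, 8]
r6 m[φ1→X7] = [11, 7, 8, 7]
r6 m[φ1→X1] = [10, 5, 5, 8]
r6 m[φ2→X1] = [7, 6, 0, 9]
r6 m[φ3→X7] = [3, 5, 4, 9]
r6 m[φ4→X6] = [5, 6, 3, 0]
r6 m[φ5→X6] = [2, 4, 9, 5]
r6 m[φ6→X7] = [1, 0, 5, 2]
r6 m[X6→φ0] = [7, 10, 12, 5]
r6 m[X6→φ4] = [12, 12, 20, 12]
r6 m[X6→φ5] = [15, 14, 14, 7]
r6 m[X7→φ1] = [4, 5, 9, 11]
r6 m[X7→φ3] = [12, 7, 13, 9]
r6 m[X7→φ6] = [14, 12, 12, 16]
r6 m[X1→φ0] = [17, 11, 5, 17]
r6 m[X1→φ1] = [17, 12, 7, 17]
r6 m[X1→φ2] = [20, 11, 12, 16]
r7 m[φ0→X6] = [10, 8, 11, 7]
r7 m[φ0→X1] = [10, 6, 7, 8]
r7 m[φ1→X7] = [11, 7, 8, 7]
r7 m[φ1→X1] = [10, 5, 5, 8]
r7 m[φ2→X1] = [7, 6, 0, 9]
r7 m[φ3→X7] = [3, 5, 4, 9]
r7 m[φ4→X6] = [5, 6, 3, 0]
r7 m[φ5→X6] = [2, 4, 9, 5]
r7 m[φ6→X7] = [1, 0, 5, 2]
r7 m[X6→φ0] = [7, 10, 12, 5]
r7 m[X6→φ4] = [12, 12, 20, 12]
r7 m[X6→φ5] = [15, 14, 14, 7]
r7 m[X7→φ1] = [4, 5, 9, 11]
r7 m[X7→φ3] = [12, 7, 13, 9]
r7 m[X7→φ6] = [14, 12, 12, 16]
r7 m[X1→φ0] = [17, 11, 5, 17]
r7 m[X1→φ1] = [17, 12, 7, 17]
r7 m[X1→φ2] = [20, 11, 12, 16]
fixed point reached at round 7
traceback from X6: (X6=3, X7=1, X1=2), score=12

assignment: (X6=3, X7=1, X1=2); score = 12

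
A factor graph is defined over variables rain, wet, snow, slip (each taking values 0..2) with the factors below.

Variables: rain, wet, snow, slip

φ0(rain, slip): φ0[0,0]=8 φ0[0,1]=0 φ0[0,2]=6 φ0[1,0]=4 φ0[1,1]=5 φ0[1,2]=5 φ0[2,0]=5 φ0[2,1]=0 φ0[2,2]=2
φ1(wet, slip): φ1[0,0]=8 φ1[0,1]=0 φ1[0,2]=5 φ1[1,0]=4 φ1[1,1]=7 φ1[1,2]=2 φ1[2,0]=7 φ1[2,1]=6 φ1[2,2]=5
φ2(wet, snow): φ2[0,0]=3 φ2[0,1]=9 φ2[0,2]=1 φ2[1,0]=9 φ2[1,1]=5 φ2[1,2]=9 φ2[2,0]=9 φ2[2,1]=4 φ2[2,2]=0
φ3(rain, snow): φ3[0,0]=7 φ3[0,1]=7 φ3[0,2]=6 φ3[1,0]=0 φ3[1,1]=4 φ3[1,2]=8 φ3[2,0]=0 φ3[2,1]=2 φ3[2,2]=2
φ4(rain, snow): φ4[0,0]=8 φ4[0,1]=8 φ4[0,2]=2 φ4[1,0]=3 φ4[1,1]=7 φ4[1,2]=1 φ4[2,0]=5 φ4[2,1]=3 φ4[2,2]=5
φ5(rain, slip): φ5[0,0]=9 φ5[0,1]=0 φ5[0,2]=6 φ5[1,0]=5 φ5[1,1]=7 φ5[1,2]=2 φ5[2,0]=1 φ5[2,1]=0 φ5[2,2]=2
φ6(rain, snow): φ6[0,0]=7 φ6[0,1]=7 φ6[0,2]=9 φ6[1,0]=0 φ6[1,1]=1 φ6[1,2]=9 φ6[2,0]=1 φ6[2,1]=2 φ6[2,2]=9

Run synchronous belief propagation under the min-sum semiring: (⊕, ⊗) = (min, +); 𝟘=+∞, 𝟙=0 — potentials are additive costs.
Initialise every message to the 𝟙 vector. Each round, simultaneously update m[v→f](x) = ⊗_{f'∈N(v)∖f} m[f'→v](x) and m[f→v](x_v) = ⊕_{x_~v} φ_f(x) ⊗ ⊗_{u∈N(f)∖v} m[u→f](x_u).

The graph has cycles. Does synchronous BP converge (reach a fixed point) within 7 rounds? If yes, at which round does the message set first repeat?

NOT CONVERGED within 7 rounds

init: all messages = 𝟙 over 3 values
r1 m[φ0→rain] = [0, 4, 0]
r1 m[φ0→slip] = [4, 0, 2]
r1 m[φ1→wet] = [0, 2, 5]
r1 m[φ1→slip] = [4, 0, 2]
r1 m[φ2→wet] = [1, 5, 0]
r1 m[φ2→snow] = [3, 4, 0]
r1 m[φ3→rain] = [6, 0, 0]
r1 m[φ3→snow] = [0, 2, 2]
r1 m[φ4→rain] = [2, 1, 3]
r1 m[φ4→snow] = [3, 3, 1]
r1 m[φ5→rain] = [0, 2, 0]
r1 m[φ5→slip] = [1, 0, 2]
r1 m[φ6→rain] = [7, 0, 1]
r1 m[φ6→snow] = [0, 1, 9]
r1 m[rain→φ0] = [0, 0, 0]
r1 m[rain→φ3] = [0, 0, 0]
r1 m[rain→φ4] = [0, 0, 0]
r1 m[rain→φ5] = [0, 0, 0]
r1 m[rain→φ6] = [0, 0, 0]
r1 m[wet→φ1] = [0, 0, 0]
r1 m[wet→φ2] = [0, 0, 0]
r1 m[snow→φ2] = [0, 0, 0]
r1 m[snow→φ3] = [0, 0, 0]
r1 m[snow→φ4] = [0, 0, 0]
r1 m[snow→φ6] = [0, 0, 0]
r1 m[slip→φ0] = [0, 0, 0]
r1 m[slip→φ1] = [0, 0, 0]
r1 m[slip→φ5] = [0, 0, 0]
r2 m[φ0→rain] = [0, 4, 0]
r2 m[φ0→slip] = [4, 0, 2]
r2 m[φ1→wet] = [0, 2, 5]
r2 m[φ1→slip] = [4, 0, 2]
r2 m[φ2→wet] = [1, 5, 0]
r2 m[φ2→snow] = [3, 4, 0]
r2 m[φ3→rain] = [6, 0, 0]
r2 m[φ3→snow] = [0, 2, 2]
r2 m[φ4→rain] = [2, 1, 3]
r2 m[φ4→snow] = [3, 3, 1]
r2 m[φ5→rain] = [0, 2, 0]
r2 m[φ5→slip] = [1, 0, 2]
r2 m[φ6→rain] = [7, 0, 1]
r2 m[φ6→snow] = [0, 1, 9]
r2 m[rain→φ0] = [15, 3, 4]
r2 m[rain→φ3] = [9, 7, 4]
r2 m[rain→φ4] = [13, 6, 1]
r2 m[rain→φ5] = [15, 5, 4]
r2 m[rain→φ6] = [8, 7, 3]
r2 m[wet→φ1] = [1, 5, 0]
r2 m[wet→φ2] = [0, 2, 5]
r2 m[snow→φ2] = [3, 6, 12]
r2 m[snow→φ3] = [6, 8, 10]
r2 m[snow→φ4] = [3, 7, 11]
r2 m[snow→φ6] = [6, 9, 3]
r2 m[slip→φ0] = [5, 0, 4]
r2 m[slip→φ1] = [5, 0, 4]
r2 m[slip→φ5] = [8, 0, 4]
r3 m[φ0→rain] = [0, 5, 0]
r3 m[φ0→slip] = [7, 4, 6]
r3 m[φ1→wet] = [0, 6, 6]
r3 m[φ1→slip] = [7, 1, 5]
r3 m[φ2→wet] = [6, 11, 10]
r3 m[φ2→snow] = [3, 7, 1]
r3 m[φ3→rain] = [13, 6, 6]
r3 m[φ3→snow] = [4, 6, 6]
r3 m[φ4→rain] = [11, 6, 8]
r3 m[φ4→snow] = [6, 4, 6]
r3 m[φ5→rain] = [0, 6, 0]
r3 m[φ5→slip] = [5, 4, 6]
r3 m[φ6→rain] = [12, 6, 7]
r3 m[φ6→snow] = [4, 5, 12]
r3 m[rain→φ0] = [15, 3, 4]
r3 m[rain→φ3] = [9, 7, 4]
r3 m[rain→φ4] = [13, 6, 1]
r3 m[rain→φ5] = [15, 5, 4]
r3 m[rain→φ6] = [8, 7, 3]
r3 m[wet→φ1] = [1, 5, 0]
r3 m[wet→φ2] = [0, 2, 5]
r3 m[snow→φ2] = [3, 6, 12]
r3 m[snow→φ3] = [6, 8, 10]
r3 m[snow→φ4] = [3, 7, 11]
r3 m[snow→φ6] = [6, 9, 3]
r3 m[slip→φ0] = [5, 0, 4]
r3 m[slip→φ1] = [5, 0, 4]
r3 m[slip→φ5] = [8, 0, 4]
r4 m[φ0→rain] = [0, 5, 0]
r4 m[φ0→slip] = [7, 4, 6]
r4 m[φ1→wet] = [0, 6, 6]
r4 m[φ1→slip] = [7, 1, 5]
r4 m[φ2→wet] = [6, 11, 10]
r4 m[φ2→snow] = [3, 7, 1]
r4 m[φ3→rain] = [13, 6, 6]
r4 m[φ3→snow] = [4, 6, 6]
r4 m[φ4→rain] = [11, 6, 8]
r4 m[φ4→snow] = [6, 4, 6]
r4 m[φ5→rain] = [0, 6, 0]
r4 m[φ5→slip] = [5, 4, 6]
r4 m[φ6→rain] = [12, 6, 7]
r4 m[φ6→snow] = [4, 5, 12]
r4 m[rain→φ0] = [36, 24, 21]
r4 m[rain→φ3] = [23, 23, 15]
r4 m[rain→φ4] = [25, 23, 13]
r4 m[rain→φ5] = [36, 23, 21]
r4 m[rain→φ6] = [24, 23, 14]
r4 m[wet→φ1] = [6, 11, 10]
r4 m[wet→φ2] = [0, 6, 6]
r4 m[snow→φ2] = [14, 15, 24]
r4 m[snow→φ3] = [13, 16, 19]
r4 m[snow→φ4] = [11, 18, 19]
r4 m[snow→φ6] = [13, 17, 13]
r4 m[slip→φ0] = [12, 5, 11]
r4 m[slip→φ1] = [12, 8, 12]
r4 m[slip→φ5] = [14, 5, 11]
r5 m[φ0→rain] = [5, 10, 5]
r5 m[φ0→slip] = [26, 21, 23]
r5 m[φ1→wet] = [8, 14, 14]
r5 m[φ1→slip] = [14, 6, 11]
r5 m[φ2→wet] = [17, 20, 19]
r5 m[φ2→snow] = [3, 9, 1]
r5 m[φ3→rain] = [20, 13, 13]
r5 m[φ3→snow] = [15, 17, 17]
r5 m[φ4→rain] = [19, 14, 16]
r5 m[φ4→snow] = [18, 16, 18]
r5 m[φ5→rain] = [5, 12, 5]
r5 m[φ5→slip] = [22, 21, 23]
r5 m[φ6→rain] = [20, 13, 14]
r5 m[φ6→snow] = [15, 16, 23]
r5 m[rain→φ0] = [36, 24, 21]
r5 m[rain→φ3] = [23, 23, 15]
r5 m[rain→φ4] = [25, 23, 13]
r5 m[rain→φ5] = [36, 23, 21]
r5 m[rain→φ6] = [24, 23, 14]
r5 m[wet→φ1] = [6, 11, 10]
r5 m[wet→φ2] = [0, 6, 6]
r5 m[snow→φ2] = [14, 15, 24]
r5 m[snow→φ3] = [13, 16, 19]
r5 m[snow→φ4] = [11, 18, 19]
r5 m[snow→φ6] = [13, 17, 13]
r5 m[slip→φ0] = [12, 5, 11]
r5 m[slip→φ1] = [12, 8, 12]
r5 m[slip→φ5] = [14, 5, 11]
r6 m[φ0→rain] = [5, 10, 5]
r6 m[φ0→slip] = [26, 21, 23]
r6 m[φ1→wet] = [8, 14, 14]
r6 m[φ1→slip] = [14, 6, 11]
r6 m[φ2→wet] = [17, 20, 19]
r6 m[φ2→snow] = [3, 9, 1]
r6 m[φ3→rain] = [20, 13, 13]
r6 m[φ3→snow] = [15, 17, 17]
r6 m[φ4→rain] = [19, 14, 16]
r6 m[φ4→snow] = [18, 16, 18]
r6 m[φ5→rain] = [5, 12, 5]
r6 m[φ5→slip] = [22, 21, 23]
r6 m[φ6→rain] = [20, 13, 14]
r6 m[φ6→snow] = [15, 16, 23]
r6 m[rain→φ0] = [64, 52, 48]
r6 m[rain→φ3] = [49, 49, 40]
r6 m[rain→φ4] = [50, 48, 37]
r6 m[rain→φ5] = [64, 50, 48]
r6 m[rain→φ6] = [49, 49, 39]
r6 m[wet→φ1] = [17, 20, 19]
r6 m[wet→φ2] = [8, 14, 14]
r6 m[snow→φ2] = [48, 49, 58]
r6 m[snow→φ3] = [36, 41, 42]
r6 m[snow→φ4] = [33, 42, 41]
r6 m[snow→φ6] = [36, 42, 36]
r6 m[slip→φ0] = [36, 27, 34]
r6 m[slip→φ1] = [48, 42, 46]
r6 m[slip→φ5] = [40, 27, 34]
r7 m[φ0→rain] = [27, 32, 27]
r7 m[φ0→slip] = [53, 48, 50]
r7 m[φ1→wet] = [42, 48, 48]
r7 m[φ1→slip] = [24, 17, 22]
r7 m[φ2→wet] = [51, 54, 53]
r7 m[φ2→snow] = [11, 17, 9]
r7 m[φ3→rain] = [43, 36, 36]
r7 m[φ3→snow] = [40, 42, 42]
r7 m[φ4→rain] = [41, 36, 38]
r7 m[φ4→snow] = [42, 40, 42]
r7 m[φ5→rain] = [27, 34, 27]
r7 m[φ5→slip] = [49, 48, 50]
r7 m[φ6→rain] = [43, 36, 37]
r7 m[φ6→snow] = [40, 41, 48]
r7 m[rain→φ0] = [64, 52, 48]
r7 m[rain→φ3] = [49, 49, 40]
r7 m[rain→φ4] = [50, 48, 37]
r7 m[rain→φ5] = [64, 50, 48]
r7 m[rain→φ6] = [49, 49, 39]
r7 m[wet→φ1] = [17, 20, 19]
r7 m[wet→φ2] = [8, 14, 14]
r7 m[snow→φ2] = [48, 49, 58]
r7 m[snow→φ3] = [36, 41, 42]
r7 m[snow→φ4] = [33, 42, 41]
r7 m[snow→φ6] = [36, 42, 36]
r7 m[slip→φ0] = [36, 27, 34]
r7 m[slip→φ1] = [48, 42, 46]
r7 m[slip→φ5] = [40, 27, 34]
no fixed point within 7 rounds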